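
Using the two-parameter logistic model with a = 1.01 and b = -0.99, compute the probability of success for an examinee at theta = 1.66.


a*(theta - b) = 1.01 * (1.66 - -0.99) = 2.6765
exp(-2.6765) = 0.0688
P = 1 / (1 + 0.0688)
P = 0.9356

0.9356


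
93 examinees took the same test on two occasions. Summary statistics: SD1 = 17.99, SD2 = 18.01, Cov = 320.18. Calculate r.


r = cov(X,Y) / (SD_X * SD_Y)
r = 320.18 / (17.99 * 18.01)
r = 320.18 / 323.9999
r = 0.9882

0.9882


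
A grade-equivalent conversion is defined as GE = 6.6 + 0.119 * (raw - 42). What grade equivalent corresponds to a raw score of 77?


raw - median = 77 - 42 = 35
slope * diff = 0.119 * 35 = 4.165
GE = 6.6 + 4.165
GE = 10.765

10.765


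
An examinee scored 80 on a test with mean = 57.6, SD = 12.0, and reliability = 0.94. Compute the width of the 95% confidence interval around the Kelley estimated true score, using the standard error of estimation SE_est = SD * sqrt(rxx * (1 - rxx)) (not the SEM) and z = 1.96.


True score estimate = 0.94*80 + 0.06*57.6 = 78.656
SE_est = SD * sqrt(rxx * (1 - rxx)) = 12.0 * sqrt(0.94 * 0.06) = 12.0 * sqrt(0.0564) = 2.849842
CI = T_est +/- z * SE_est, so width = 2 * z * SE_est = 2 * 1.96 * 2.849842
Width = 11.1714

11.1714


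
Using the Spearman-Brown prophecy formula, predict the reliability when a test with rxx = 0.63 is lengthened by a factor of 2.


r_new = (n * rxx) / (1 + (n-1) * rxx)
r_new = (2 * 0.63) / (1 + 1 * 0.63)
r_new = 1.26 / 1.63
r_new = 0.773

0.773


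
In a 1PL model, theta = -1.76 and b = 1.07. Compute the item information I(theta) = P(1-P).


P = 1/(1+exp(-(-1.76-1.07))) = 0.0557
I = P*(1-P) = 0.0557 * 0.9443
I = 0.0526

0.0526


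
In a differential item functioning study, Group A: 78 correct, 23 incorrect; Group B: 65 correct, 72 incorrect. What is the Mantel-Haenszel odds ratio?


Odds_A = 78/23 = 3.3913
Odds_B = 65/72 = 0.9028
OR = Odds_A / Odds_B = 3.3913 / 0.9028
Exactly, OR = (78 * 72) / (23 * 65) = 5616 / 1495
OR = 3.7565

3.7565


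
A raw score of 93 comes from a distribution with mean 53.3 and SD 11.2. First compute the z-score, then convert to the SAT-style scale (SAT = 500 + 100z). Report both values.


z = (X - mean) / SD = (93 - 53.3) / 11.2
z = 39.7 / 11.2
z = 3.5446
SAT-scale = SAT = 500 + 100z
Carry z at full precision (z = 39.7 / 11.2) into the conversion:
SAT-scale = 500 + 100 * (39.7 / 11.2) = 500 + 3970 / 11.2
SAT-scale = 500 + 354.4643
SAT-scale = 854.4643

854.4643


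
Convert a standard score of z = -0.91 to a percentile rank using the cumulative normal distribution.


CDF(z) = 0.5 * (1 + erf(z/sqrt(2)))
erf(-0.6435) = -0.6372
CDF = 0.1814
Percentile rank = 0.1814 * 100 = 18.14

18.14


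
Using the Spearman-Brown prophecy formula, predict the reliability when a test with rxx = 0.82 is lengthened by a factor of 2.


r_new = (n * rxx) / (1 + (n-1) * rxx)
r_new = (2 * 0.82) / (1 + 1 * 0.82)
r_new = 1.64 / 1.82
r_new = 0.9011

0.9011


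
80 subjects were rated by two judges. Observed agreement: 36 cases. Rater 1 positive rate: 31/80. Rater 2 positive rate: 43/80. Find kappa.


P_o = 36/80 = 0.45
P_e = (31*43 + 49*37) / 6400 = 0.491563
kappa = (P_o - P_e) / (1 - P_e)
kappa = (0.45 - 0.491563) / (1 - 0.491563)
kappa = -0.0817

-0.0817


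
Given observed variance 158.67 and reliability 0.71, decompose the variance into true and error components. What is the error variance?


var_true = rxx * var_obs = 0.71 * 158.67 = 112.6557
var_error = var_obs - var_true
var_error = 158.67 - 112.6557
var_error = 46.0143

46.0143


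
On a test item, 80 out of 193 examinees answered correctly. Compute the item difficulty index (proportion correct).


Item difficulty p = number correct / total examinees
p = 80 / 193
p = 0.4145

0.4145


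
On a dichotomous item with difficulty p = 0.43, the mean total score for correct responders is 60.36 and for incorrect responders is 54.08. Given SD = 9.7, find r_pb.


q = 1 - p = 0.57
rpb = ((M1 - M0) / SD) * sqrt(p * q)
rpb = ((60.36 - 54.08) / 9.7) * sqrt(0.43 * 0.57)
rpb = 0.3205

0.3205


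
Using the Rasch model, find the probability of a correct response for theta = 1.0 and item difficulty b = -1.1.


theta - b = 1.0 - -1.1 = 2.1
exp(-(theta - b)) = exp(-2.1) = 0.1225
P = 1 / (1 + 0.1225)
P = 0.8909

0.8909


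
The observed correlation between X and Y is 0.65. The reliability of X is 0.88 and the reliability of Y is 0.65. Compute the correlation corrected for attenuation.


r_corrected = rxy / sqrt(rxx * ryy)
= 0.65 / sqrt(0.88 * 0.65)
= 0.65 / sqrt(0.572)
= 0.65 / 0.756307
r_corrected = 0.8594

0.8594


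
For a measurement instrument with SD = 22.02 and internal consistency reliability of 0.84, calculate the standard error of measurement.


SEM = SD * sqrt(1 - rxx)
SEM = 22.02 * sqrt(1 - 0.84)
SEM = 22.02 * sqrt(0.16) = 22.02 * 0.4
SEM = 8.808

8.808


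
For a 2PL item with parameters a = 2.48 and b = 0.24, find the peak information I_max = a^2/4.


For 2PL, max info at theta = b = 0.24
I_max = a^2 / 4 = 2.48^2 / 4
= 6.1504 / 4
I_max = 1.5376

1.5376


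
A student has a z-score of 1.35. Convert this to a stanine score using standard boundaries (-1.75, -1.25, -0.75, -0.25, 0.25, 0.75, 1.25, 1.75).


Stanine boundaries: [-1.75, -1.25, -0.75, -0.25, 0.25, 0.75, 1.25, 1.75]
z = 1.35
Check each boundary:
  z >= -1.75 -> could be stanine 2
  z >= -1.25 -> could be stanine 3
  z >= -0.75 -> could be stanine 4
  z >= -0.25 -> could be stanine 5
  z >= 0.25 -> could be stanine 6
  z >= 0.75 -> could be stanine 7
  z >= 1.25 -> could be stanine 8
  z < 1.75
Highest qualifying boundary gives stanine = 8

8


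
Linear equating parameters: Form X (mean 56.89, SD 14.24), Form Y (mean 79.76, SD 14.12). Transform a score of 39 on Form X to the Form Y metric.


slope = SD_Y / SD_X = 14.12 / 14.24 ~ 0.9916
intercept = mean_Y - slope * mean_X = 79.76 - (14.12 / 14.24) * 56.89 ~ 23.3494
Y = slope * X + intercept. To avoid rounding drift from the rounded slope/intercept, evaluate the equivalent form Y = mean_Y + SD_Y * (X - mean_X) / SD_X at full precision:
Y = 79.76 + 14.12 * (39 - 56.89) / 14.24
Y = 79.76 - 14.12 * 17.89 / 14.24
Y = 79.76 - 252.6068 / 14.24
Y = 79.76 - 17.7392
Y = 62.0208

62.0208


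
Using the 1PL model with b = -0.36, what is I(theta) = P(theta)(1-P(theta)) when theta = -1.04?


P = 1/(1+exp(-(-1.04--0.36))) = 0.3363
I = P*(1-P) = 0.3363 * 0.6637
I = 0.2232

0.2232


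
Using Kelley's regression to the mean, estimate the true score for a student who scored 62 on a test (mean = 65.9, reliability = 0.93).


T_est = rxx * X + (1 - rxx) * mean
T_est = 0.93 * 62 + 0.07 * 65.9
T_est = 57.66 + 4.613
T_est = 62.273

62.273


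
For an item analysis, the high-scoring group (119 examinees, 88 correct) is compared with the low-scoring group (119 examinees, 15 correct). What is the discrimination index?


p_upper = 88/119 = 0.7395
p_lower = 15/119 = 0.1261
D = 0.7395 - 0.1261 = 0.6134

0.6134


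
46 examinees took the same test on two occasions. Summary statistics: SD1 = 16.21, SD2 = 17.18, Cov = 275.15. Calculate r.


r = cov(X,Y) / (SD_X * SD_Y)
r = 275.15 / (16.21 * 17.18)
r = 275.15 / 278.4878
r = 0.988

0.988


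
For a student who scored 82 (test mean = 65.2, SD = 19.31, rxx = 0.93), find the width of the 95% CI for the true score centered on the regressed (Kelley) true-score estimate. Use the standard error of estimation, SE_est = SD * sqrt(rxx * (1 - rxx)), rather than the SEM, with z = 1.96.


True score estimate = 0.93*82 + 0.07*65.2 = 80.824
SE_est = SD * sqrt(rxx * (1 - rxx)) = 19.31 * sqrt(0.93 * 0.07) = 19.31 * sqrt(0.0651) = 4.926889
CI = T_est +/- z * SE_est, so width = 2 * z * SE_est = 2 * 1.96 * 4.926889
Width = 19.3134

19.3134


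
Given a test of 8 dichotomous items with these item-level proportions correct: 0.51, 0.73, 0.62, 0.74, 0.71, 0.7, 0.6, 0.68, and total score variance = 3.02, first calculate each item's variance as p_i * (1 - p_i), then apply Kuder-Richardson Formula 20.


For each item, compute p_i * q_i:
  Item 1: 0.51 * 0.49 = 0.2499
  Item 2: 0.73 * 0.27 = 0.1971
  Item 3: 0.62 * 0.38 = 0.2356
  Item 4: 0.74 * 0.26 = 0.1924
  Item 5: 0.71 * 0.29 = 0.2059
  Item 6: 0.7 * 0.3 = 0.21
  Item 7: 0.6 * 0.4 = 0.24
  Item 8: 0.68 * 0.32 = 0.2176
Sum(p_i * q_i) = 0.2499 + 0.1971 + 0.2356 + 0.1924 + 0.2059 + 0.21 + 0.24 + 0.2176 = 1.7485
KR-20 = (k/(k-1)) * (1 - Sum(p_i*q_i) / Var_total)
= (8/7) * (1 - 1.7485/3.02)
= 1.1429 * 0.421
KR-20 = 0.4812

0.4812


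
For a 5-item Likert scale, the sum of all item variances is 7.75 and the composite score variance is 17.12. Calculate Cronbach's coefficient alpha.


alpha = (k/(k-1)) * (1 - sum(si^2)/s_total^2)
= (5/4) * (1 - 7.75/17.12)
alpha = 0.6841

0.6841


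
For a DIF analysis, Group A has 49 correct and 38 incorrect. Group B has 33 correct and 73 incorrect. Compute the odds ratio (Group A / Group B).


Odds_A = 49/38 = 1.2895
Odds_B = 33/73 = 0.4521
OR = Odds_A / Odds_B = 1.2895 / 0.4521
Exactly, OR = (49 * 73) / (38 * 33) = 3577 / 1254
OR = 2.8525

2.8525


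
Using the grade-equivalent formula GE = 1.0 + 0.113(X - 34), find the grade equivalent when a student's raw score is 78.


raw - median = 78 - 34 = 44
slope * diff = 0.113 * 44 = 4.972
GE = 1.0 + 4.972
GE = 5.972

5.972


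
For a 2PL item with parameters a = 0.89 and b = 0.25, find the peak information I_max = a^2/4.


For 2PL, max info at theta = b = 0.25
I_max = a^2 / 4 = 0.89^2 / 4
= 0.7921 / 4
I_max = 0.198

0.198


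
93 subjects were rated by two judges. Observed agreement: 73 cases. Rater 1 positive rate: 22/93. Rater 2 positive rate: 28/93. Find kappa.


P_o = 73/93 = 0.784946
P_e = (22*28 + 71*65) / 8649 = 0.60481
kappa = (P_o - P_e) / (1 - P_e)
kappa = (0.784946 - 0.60481) / (1 - 0.60481)
kappa = 0.4558

0.4558


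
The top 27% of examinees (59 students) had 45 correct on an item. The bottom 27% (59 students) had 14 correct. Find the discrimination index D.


p_upper = 45/59 = 0.7627
p_lower = 14/59 = 0.2373
D = 0.7627 - 0.2373 = 0.5254

0.5254


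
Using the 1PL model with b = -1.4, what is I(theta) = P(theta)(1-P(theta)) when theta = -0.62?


P = 1/(1+exp(-(-0.62--1.4))) = 0.6857
I = P*(1-P) = 0.6857 * 0.3143
I = 0.2155

0.2155


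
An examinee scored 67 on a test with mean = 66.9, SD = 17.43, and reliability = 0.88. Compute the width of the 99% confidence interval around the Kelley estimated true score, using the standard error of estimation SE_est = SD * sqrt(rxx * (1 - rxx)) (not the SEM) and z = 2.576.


True score estimate = 0.88*67 + 0.12*66.9 = 66.988
SE_est = SD * sqrt(rxx * (1 - rxx)) = 17.43 * sqrt(0.88 * 0.12) = 17.43 * sqrt(0.1056) = 5.66408
CI = T_est +/- z * SE_est, so width = 2 * z * SE_est = 2 * 2.576 * 5.66408
Width = 29.1813

29.1813


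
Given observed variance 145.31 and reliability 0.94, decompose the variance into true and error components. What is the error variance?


var_true = rxx * var_obs = 0.94 * 145.31 = 136.5914
var_error = var_obs - var_true
var_error = 145.31 - 136.5914
var_error = 8.7186

8.7186


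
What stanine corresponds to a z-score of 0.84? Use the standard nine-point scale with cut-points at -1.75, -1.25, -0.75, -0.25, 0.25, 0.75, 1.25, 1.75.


Stanine boundaries: [-1.75, -1.25, -0.75, -0.25, 0.25, 0.75, 1.25, 1.75]
z = 0.84
Check each boundary:
  z >= -1.75 -> could be stanine 2
  z >= -1.25 -> could be stanine 3
  z >= -0.75 -> could be stanine 4
  z >= -0.25 -> could be stanine 5
  z >= 0.25 -> could be stanine 6
  z >= 0.75 -> could be stanine 7
  z < 1.25
  z < 1.75
Highest qualifying boundary gives stanine = 7

7


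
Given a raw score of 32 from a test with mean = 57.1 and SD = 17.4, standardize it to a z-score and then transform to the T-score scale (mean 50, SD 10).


z = (X - mean) / SD = (32 - 57.1) / 17.4
z = -25.1 / 17.4
z = -1.4425
T-score = T = 50 + 10z
Carry z at full precision (z = -25.1 / 17.4) into the conversion:
T-score = 50 + 10 * (-25.1 / 17.4) = 50 + -251 / 17.4
T-score = 50 + -14.4253
T-score = 35.5747

35.5747


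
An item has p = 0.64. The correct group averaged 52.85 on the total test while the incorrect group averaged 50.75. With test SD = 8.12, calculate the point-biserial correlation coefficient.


q = 1 - p = 0.36
rpb = ((M1 - M0) / SD) * sqrt(p * q)
rpb = ((52.85 - 50.75) / 8.12) * sqrt(0.64 * 0.36)
rpb = 0.1241

0.1241


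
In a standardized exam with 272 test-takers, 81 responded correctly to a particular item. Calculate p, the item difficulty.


Item difficulty p = number correct / total examinees
p = 81 / 272
p = 0.2978

0.2978


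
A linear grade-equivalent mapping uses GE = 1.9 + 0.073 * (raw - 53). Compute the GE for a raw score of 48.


raw - median = 48 - 53 = -5
slope * diff = 0.073 * -5 = -0.365
GE = 1.9 + -0.365
GE = 1.535

1.535


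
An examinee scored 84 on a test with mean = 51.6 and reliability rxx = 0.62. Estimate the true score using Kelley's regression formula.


T_est = rxx * X + (1 - rxx) * mean
T_est = 0.62 * 84 + 0.38 * 51.6
T_est = 52.08 + 19.608
T_est = 71.688

71.688


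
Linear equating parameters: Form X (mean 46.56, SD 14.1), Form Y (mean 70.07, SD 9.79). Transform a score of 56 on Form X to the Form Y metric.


slope = SD_Y / SD_X = 9.79 / 14.1 ~ 0.6943
intercept = mean_Y - slope * mean_X = 70.07 - (9.79 / 14.1) * 46.56 ~ 37.7422
Y = slope * X + intercept. To avoid rounding drift from the rounded slope/intercept, evaluate the equivalent form Y = mean_Y + SD_Y * (X - mean_X) / SD_X at full precision:
Y = 70.07 + 9.79 * (56 - 46.56) / 14.1
Y = 70.07 + 9.79 * 9.44 / 14.1
Y = 70.07 + 92.4176 / 14.1
Y = 70.07 + 6.5544
Y = 76.6244

76.6244


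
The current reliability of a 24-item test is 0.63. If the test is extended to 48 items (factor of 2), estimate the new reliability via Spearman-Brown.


r_new = (n * rxx) / (1 + (n-1) * rxx)
r_new = (2 * 0.63) / (1 + 1 * 0.63)
r_new = 1.26 / 1.63
r_new = 0.773

0.773


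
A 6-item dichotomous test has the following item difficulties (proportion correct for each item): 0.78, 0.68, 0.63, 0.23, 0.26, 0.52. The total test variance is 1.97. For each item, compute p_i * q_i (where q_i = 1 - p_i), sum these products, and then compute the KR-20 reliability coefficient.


For each item, compute p_i * q_i:
  Item 1: 0.78 * 0.22 = 0.1716
  Item 2: 0.68 * 0.32 = 0.2176
  Item 3: 0.63 * 0.37 = 0.2331
  Item 4: 0.23 * 0.77 = 0.1771
  Item 5: 0.26 * 0.74 = 0.1924
  Item 6: 0.52 * 0.48 = 0.2496
Sum(p_i * q_i) = 0.1716 + 0.2176 + 0.2331 + 0.1771 + 0.1924 + 0.2496 = 1.2414
KR-20 = (k/(k-1)) * (1 - Sum(p_i*q_i) / Var_total)
= (6/5) * (1 - 1.2414/1.97)
= 1.2 * 0.3698
KR-20 = 0.4438

0.4438


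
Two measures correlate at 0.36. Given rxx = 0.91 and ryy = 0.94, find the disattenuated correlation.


r_corrected = rxy / sqrt(rxx * ryy)
= 0.36 / sqrt(0.91 * 0.94)
= 0.36 / sqrt(0.8554)
= 0.36 / 0.924878
r_corrected = 0.3892

0.3892


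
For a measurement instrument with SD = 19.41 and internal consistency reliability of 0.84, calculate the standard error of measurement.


SEM = SD * sqrt(1 - rxx)
SEM = 19.41 * sqrt(1 - 0.84)
SEM = 19.41 * sqrt(0.16) = 19.41 * 0.4
SEM = 7.764

7.764


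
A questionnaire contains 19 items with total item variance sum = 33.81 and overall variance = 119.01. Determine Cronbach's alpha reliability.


alpha = (k/(k-1)) * (1 - sum(si^2)/s_total^2)
= (19/18) * (1 - 33.81/119.01)
alpha = 0.7557

0.7557


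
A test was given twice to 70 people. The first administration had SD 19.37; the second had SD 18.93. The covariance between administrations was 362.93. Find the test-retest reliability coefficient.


r = cov(X,Y) / (SD_X * SD_Y)
r = 362.93 / (19.37 * 18.93)
r = 362.93 / 366.6741
r = 0.9898

0.9898


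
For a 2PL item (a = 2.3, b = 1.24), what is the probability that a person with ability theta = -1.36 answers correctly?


a*(theta - b) = 2.3 * (-1.36 - 1.24) = -5.98
exp(--5.98) = 395.4404
P = 1 / (1 + 395.4404)
P = 0.0025

0.0025


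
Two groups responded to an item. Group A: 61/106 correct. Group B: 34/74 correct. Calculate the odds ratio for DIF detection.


Odds_A = 61/45 = 1.3556
Odds_B = 34/40 = 0.85
OR = Odds_A / Odds_B = 1.3556 / 0.85
Exactly, OR = (61 * 40) / (45 * 34) = 2440 / 1530
OR = 1.5948

1.5948


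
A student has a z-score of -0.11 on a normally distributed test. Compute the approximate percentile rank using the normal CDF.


CDF(z) = 0.5 * (1 + erf(z/sqrt(2)))
erf(-0.0778) = -0.0876
CDF = 0.4562
Percentile rank = 0.4562 * 100 = 45.62

45.62


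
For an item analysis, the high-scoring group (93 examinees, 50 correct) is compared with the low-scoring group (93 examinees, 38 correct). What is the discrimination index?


p_upper = 50/93 = 0.5376
p_lower = 38/93 = 0.4086
D = 0.5376 - 0.4086 = 0.129

0.129


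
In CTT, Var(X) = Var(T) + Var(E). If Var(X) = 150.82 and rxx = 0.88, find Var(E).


var_true = rxx * var_obs = 0.88 * 150.82 = 132.7216
var_error = var_obs - var_true
var_error = 150.82 - 132.7216
var_error = 18.0984

18.0984


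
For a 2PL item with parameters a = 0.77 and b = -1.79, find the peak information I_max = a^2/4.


For 2PL, max info at theta = b = -1.79
I_max = a^2 / 4 = 0.77^2 / 4
= 0.5929 / 4
I_max = 0.1482

0.1482


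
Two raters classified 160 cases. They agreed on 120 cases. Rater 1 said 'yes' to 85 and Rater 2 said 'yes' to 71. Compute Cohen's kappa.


P_o = 120/160 = 0.75
P_e = (85*71 + 75*89) / 25600 = 0.496484
kappa = (P_o - P_e) / (1 - P_e)
kappa = (0.75 - 0.496484) / (1 - 0.496484)
kappa = 0.5035

0.5035


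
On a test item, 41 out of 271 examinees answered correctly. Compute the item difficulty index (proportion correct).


Item difficulty p = number correct / total examinees
p = 41 / 271
p = 0.1513

0.1513


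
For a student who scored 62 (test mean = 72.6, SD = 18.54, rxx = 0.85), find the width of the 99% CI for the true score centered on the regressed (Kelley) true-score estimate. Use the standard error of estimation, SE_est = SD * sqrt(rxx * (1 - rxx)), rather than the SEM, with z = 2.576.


True score estimate = 0.85*62 + 0.15*72.6 = 63.59
SE_est = SD * sqrt(rxx * (1 - rxx)) = 18.54 * sqrt(0.85 * 0.15) = 18.54 * sqrt(0.1275) = 6.620104
CI = T_est +/- z * SE_est, so width = 2 * z * SE_est = 2 * 2.576 * 6.620104
Width = 34.1068

34.1068


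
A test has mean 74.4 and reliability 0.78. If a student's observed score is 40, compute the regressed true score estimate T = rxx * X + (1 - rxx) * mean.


T_est = rxx * X + (1 - rxx) * mean
T_est = 0.78 * 40 + 0.22 * 74.4
T_est = 31.2 + 16.368
T_est = 47.568

47.568


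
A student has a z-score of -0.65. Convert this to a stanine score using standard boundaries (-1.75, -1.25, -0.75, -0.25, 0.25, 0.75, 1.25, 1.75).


Stanine boundaries: [-1.75, -1.25, -0.75, -0.25, 0.25, 0.75, 1.25, 1.75]
z = -0.65
Check each boundary:
  z >= -1.75 -> could be stanine 2
  z >= -1.25 -> could be stanine 3
  z >= -0.75 -> could be stanine 4
  z < -0.25
  z < 0.25
  z < 0.75
  z < 1.25
  z < 1.75
Highest qualifying boundary gives stanine = 4

4


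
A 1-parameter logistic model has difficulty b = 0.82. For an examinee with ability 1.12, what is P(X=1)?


theta - b = 1.12 - 0.82 = 0.3
exp(-(theta - b)) = exp(-0.3) = 0.7408
P = 1 / (1 + 0.7408)
P = 0.5744

0.5744


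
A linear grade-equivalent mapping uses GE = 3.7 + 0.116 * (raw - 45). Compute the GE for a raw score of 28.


raw - median = 28 - 45 = -17
slope * diff = 0.116 * -17 = -1.972
GE = 3.7 + -1.972
GE = 1.728

1.728


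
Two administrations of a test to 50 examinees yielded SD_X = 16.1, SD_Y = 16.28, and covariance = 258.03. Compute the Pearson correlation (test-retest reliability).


r = cov(X,Y) / (SD_X * SD_Y)
r = 258.03 / (16.1 * 16.28)
r = 258.03 / 262.108
r = 0.9844

0.9844


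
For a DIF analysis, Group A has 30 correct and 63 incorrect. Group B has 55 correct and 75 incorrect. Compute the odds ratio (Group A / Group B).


Odds_A = 30/63 = 0.4762
Odds_B = 55/75 = 0.7333
OR = Odds_A / Odds_B = 0.4762 / 0.7333
Exactly, OR = (30 * 75) / (63 * 55) = 2250 / 3465
OR = 0.6494

0.6494


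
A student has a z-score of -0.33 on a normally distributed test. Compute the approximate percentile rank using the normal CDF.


CDF(z) = 0.5 * (1 + erf(z/sqrt(2)))
erf(-0.2333) = -0.2586
CDF = 0.3707
Percentile rank = 0.3707 * 100 = 37.07

37.07


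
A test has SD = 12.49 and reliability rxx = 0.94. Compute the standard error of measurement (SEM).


SEM = SD * sqrt(1 - rxx)
SEM = 12.49 * sqrt(1 - 0.94)
SEM = 12.49 * sqrt(0.06) = 12.49 * 0.244949
SEM = 3.0594

3.0594


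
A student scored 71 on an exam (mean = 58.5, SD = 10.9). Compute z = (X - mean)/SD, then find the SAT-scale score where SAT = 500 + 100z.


z = (X - mean) / SD = (71 - 58.5) / 10.9
z = 12.5 / 10.9
z = 1.1468
SAT-scale = SAT = 500 + 100z
Carry z at full precision (z = 12.5 / 10.9) into the conversion:
SAT-scale = 500 + 100 * (12.5 / 10.9) = 500 + 1250 / 10.9
SAT-scale = 500 + 114.6789
SAT-scale = 614.6789

614.6789


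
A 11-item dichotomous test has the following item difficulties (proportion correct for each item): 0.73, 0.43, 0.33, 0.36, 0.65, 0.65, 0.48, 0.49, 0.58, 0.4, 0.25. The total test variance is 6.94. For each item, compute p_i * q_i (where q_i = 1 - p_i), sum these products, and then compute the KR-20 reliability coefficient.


For each item, compute p_i * q_i:
  Item 1: 0.73 * 0.27 = 0.1971
  Item 2: 0.43 * 0.57 = 0.2451
  Item 3: 0.33 * 0.67 = 0.2211
  Item 4: 0.36 * 0.64 = 0.2304
  Item 5: 0.65 * 0.35 = 0.2275
  Item 6: 0.65 * 0.35 = 0.2275
  Item 7: 0.48 * 0.52 = 0.2496
  Item 8: 0.49 * 0.51 = 0.2499
  Item 9: 0.58 * 0.42 = 0.2436
  Item 10: 0.4 * 0.6 = 0.24
  Item 11: 0.25 * 0.75 = 0.1875
Sum(p_i * q_i) = 0.1971 + 0.2451 + 0.2211 + 0.2304 + 0.2275 + 0.2275 + 0.2496 + 0.2499 + 0.2436 + 0.24 + 0.1875 = 2.5193
KR-20 = (k/(k-1)) * (1 - Sum(p_i*q_i) / Var_total)
= (11/10) * (1 - 2.5193/6.94)
= 1.1 * 0.637
KR-20 = 0.7007

0.7007


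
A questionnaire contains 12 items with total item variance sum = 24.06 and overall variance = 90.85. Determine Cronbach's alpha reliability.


alpha = (k/(k-1)) * (1 - sum(si^2)/s_total^2)
= (12/11) * (1 - 24.06/90.85)
alpha = 0.802

0.802


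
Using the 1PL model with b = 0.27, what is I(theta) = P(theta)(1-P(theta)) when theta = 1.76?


P = 1/(1+exp(-(1.76-0.27))) = 0.8161
I = P*(1-P) = 0.8161 * 0.1839
I = 0.1501

0.1501


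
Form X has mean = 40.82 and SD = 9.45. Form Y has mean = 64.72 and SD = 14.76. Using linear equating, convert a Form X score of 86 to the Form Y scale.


slope = SD_Y / SD_X = 14.76 / 9.45 ~ 1.5619
intercept = mean_Y - slope * mean_X = 64.72 - (14.76 / 9.45) * 40.82 ~ 0.963
Y = slope * X + intercept. To avoid rounding drift from the rounded slope/intercept, evaluate the equivalent form Y = mean_Y + SD_Y * (X - mean_X) / SD_X at full precision:
Y = 64.72 + 14.76 * (86 - 40.82) / 9.45
Y = 64.72 + 14.76 * 45.18 / 9.45
Y = 64.72 + 666.8568 / 9.45
Y = 64.72 + 70.5669
Y = 135.2869

135.2869


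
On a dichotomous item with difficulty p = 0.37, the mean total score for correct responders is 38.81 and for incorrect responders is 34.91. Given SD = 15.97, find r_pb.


q = 1 - p = 0.63
rpb = ((M1 - M0) / SD) * sqrt(p * q)
rpb = ((38.81 - 34.91) / 15.97) * sqrt(0.37 * 0.63)
rpb = 0.1179

0.1179


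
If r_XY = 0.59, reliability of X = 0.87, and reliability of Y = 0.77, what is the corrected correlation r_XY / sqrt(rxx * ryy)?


r_corrected = rxy / sqrt(rxx * ryy)
= 0.59 / sqrt(0.87 * 0.77)
= 0.59 / sqrt(0.6699)
= 0.59 / 0.818474
r_corrected = 0.7209

0.7209


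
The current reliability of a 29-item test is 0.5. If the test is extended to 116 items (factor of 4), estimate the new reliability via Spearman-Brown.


r_new = (n * rxx) / (1 + (n-1) * rxx)
r_new = (4 * 0.5) / (1 + 3 * 0.5)
r_new = 2.0 / 2.5
r_new = 0.8

0.8


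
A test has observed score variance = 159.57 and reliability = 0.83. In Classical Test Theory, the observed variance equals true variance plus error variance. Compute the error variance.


var_true = rxx * var_obs = 0.83 * 159.57 = 132.4431
var_error = var_obs - var_true
var_error = 159.57 - 132.4431
var_error = 27.1269

27.1269


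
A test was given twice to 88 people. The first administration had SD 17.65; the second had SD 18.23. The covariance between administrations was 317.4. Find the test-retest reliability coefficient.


r = cov(X,Y) / (SD_X * SD_Y)
r = 317.4 / (17.65 * 18.23)
r = 317.4 / 321.7595
r = 0.9865

0.9865


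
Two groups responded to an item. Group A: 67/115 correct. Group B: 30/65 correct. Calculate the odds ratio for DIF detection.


Odds_A = 67/48 = 1.3958
Odds_B = 30/35 = 0.8571
OR = Odds_A / Odds_B = 1.3958 / 0.8571
Exactly, OR = (67 * 35) / (48 * 30) = 2345 / 1440
OR = 1.6285

1.6285


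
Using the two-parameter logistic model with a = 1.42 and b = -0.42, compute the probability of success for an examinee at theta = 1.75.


a*(theta - b) = 1.42 * (1.75 - -0.42) = 3.0814
exp(-3.0814) = 0.0459
P = 1 / (1 + 0.0459)
P = 0.9561

0.9561


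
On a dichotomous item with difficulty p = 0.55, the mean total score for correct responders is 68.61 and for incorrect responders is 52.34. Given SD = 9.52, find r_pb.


q = 1 - p = 0.45
rpb = ((M1 - M0) / SD) * sqrt(p * q)
rpb = ((68.61 - 52.34) / 9.52) * sqrt(0.55 * 0.45)
rpb = 0.8502

0.8502


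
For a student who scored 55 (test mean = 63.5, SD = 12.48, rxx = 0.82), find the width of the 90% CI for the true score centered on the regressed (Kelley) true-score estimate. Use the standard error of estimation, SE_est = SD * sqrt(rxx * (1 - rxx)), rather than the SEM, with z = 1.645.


True score estimate = 0.82*55 + 0.18*63.5 = 56.53
SE_est = SD * sqrt(rxx * (1 - rxx)) = 12.48 * sqrt(0.82 * 0.18) = 12.48 * sqrt(0.1476) = 4.794659
CI = T_est +/- z * SE_est, so width = 2 * z * SE_est = 2 * 1.645 * 4.794659
Width = 15.7744

15.7744


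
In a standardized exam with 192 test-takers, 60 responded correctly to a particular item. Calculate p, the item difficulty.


Item difficulty p = number correct / total examinees
p = 60 / 192
p = 0.3125

0.3125


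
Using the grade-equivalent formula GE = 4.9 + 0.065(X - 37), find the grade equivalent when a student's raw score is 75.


raw - median = 75 - 37 = 38
slope * diff = 0.065 * 38 = 2.47
GE = 4.9 + 2.47
GE = 7.37

7.37


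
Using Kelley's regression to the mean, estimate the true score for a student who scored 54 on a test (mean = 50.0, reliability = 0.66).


T_est = rxx * X + (1 - rxx) * mean
T_est = 0.66 * 54 + 0.34 * 50.0
T_est = 35.64 + 17.0
T_est = 52.64

52.64


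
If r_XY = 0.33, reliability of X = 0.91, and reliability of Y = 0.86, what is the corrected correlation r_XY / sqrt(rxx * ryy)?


r_corrected = rxy / sqrt(rxx * ryy)
= 0.33 / sqrt(0.91 * 0.86)
= 0.33 / sqrt(0.7826)
= 0.33 / 0.884647
r_corrected = 0.373

0.373


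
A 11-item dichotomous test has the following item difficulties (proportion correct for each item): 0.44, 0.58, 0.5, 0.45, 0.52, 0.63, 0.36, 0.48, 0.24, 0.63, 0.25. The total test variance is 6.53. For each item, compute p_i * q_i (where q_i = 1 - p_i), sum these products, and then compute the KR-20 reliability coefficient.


For each item, compute p_i * q_i:
  Item 1: 0.44 * 0.56 = 0.2464
  Item 2: 0.58 * 0.42 = 0.2436
  Item 3: 0.5 * 0.5 = 0.25
  Item 4: 0.45 * 0.55 = 0.2475
  Item 5: 0.52 * 0.48 = 0.2496
  Item 6: 0.63 * 0.37 = 0.2331
  Item 7: 0.36 * 0.64 = 0.2304
  Item 8: 0.48 * 0.52 = 0.2496
  Item 9: 0.24 * 0.76 = 0.1824
  Item 10: 0.63 * 0.37 = 0.2331
  Item 11: 0.25 * 0.75 = 0.1875
Sum(p_i * q_i) = 0.2464 + 0.2436 + 0.25 + 0.2475 + 0.2496 + 0.2331 + 0.2304 + 0.2496 + 0.1824 + 0.2331 + 0.1875 = 2.5532
KR-20 = (k/(k-1)) * (1 - Sum(p_i*q_i) / Var_total)
= (11/10) * (1 - 2.5532/6.53)
= 1.1 * 0.609
KR-20 = 0.6699

0.6699


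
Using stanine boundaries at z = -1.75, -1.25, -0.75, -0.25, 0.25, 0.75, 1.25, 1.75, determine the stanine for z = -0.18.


Stanine boundaries: [-1.75, -1.25, -0.75, -0.25, 0.25, 0.75, 1.25, 1.75]
z = -0.18
Check each boundary:
  z >= -1.75 -> could be stanine 2
  z >= -1.25 -> could be stanine 3
  z >= -0.75 -> could be stanine 4
  z >= -0.25 -> could be stanine 5
  z < 0.25
  z < 0.75
  z < 1.25
  z < 1.75
Highest qualifying boundary gives stanine = 5

5


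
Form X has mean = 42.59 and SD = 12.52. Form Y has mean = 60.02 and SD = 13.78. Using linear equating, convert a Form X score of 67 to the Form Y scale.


slope = SD_Y / SD_X = 13.78 / 12.52 ~ 1.1006
intercept = mean_Y - slope * mean_X = 60.02 - (13.78 / 12.52) * 42.59 ~ 13.1438
Y = slope * X + intercept. To avoid rounding drift from the rounded slope/intercept, evaluate the equivalent form Y = mean_Y + SD_Y * (X - mean_X) / SD_X at full precision:
Y = 60.02 + 13.78 * (67 - 42.59) / 12.52
Y = 60.02 + 13.78 * 24.41 / 12.52
Y = 60.02 + 336.3698 / 12.52
Y = 60.02 + 26.8666
Y = 86.8866

86.8866


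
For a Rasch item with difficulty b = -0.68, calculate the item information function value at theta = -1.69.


P = 1/(1+exp(-(-1.69--0.68))) = 0.267
I = P*(1-P) = 0.267 * 0.733
I = 0.1957

0.1957


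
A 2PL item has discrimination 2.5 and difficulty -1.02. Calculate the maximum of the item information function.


For 2PL, max info at theta = b = -1.02
I_max = a^2 / 4 = 2.5^2 / 4
= 6.25 / 4
I_max = 1.5625

1.5625


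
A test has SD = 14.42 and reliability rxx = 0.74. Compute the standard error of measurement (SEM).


SEM = SD * sqrt(1 - rxx)
SEM = 14.42 * sqrt(1 - 0.74)
SEM = 14.42 * sqrt(0.26) = 14.42 * 0.509902
SEM = 7.3528

7.3528


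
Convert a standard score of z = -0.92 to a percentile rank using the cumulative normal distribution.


CDF(z) = 0.5 * (1 + erf(z/sqrt(2)))
erf(-0.6505) = -0.6424
CDF = 0.1788
Percentile rank = 0.1788 * 100 = 17.88

17.88


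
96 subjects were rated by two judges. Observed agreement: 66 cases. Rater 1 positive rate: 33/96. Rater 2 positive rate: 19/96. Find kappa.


P_o = 66/96 = 0.6875
P_e = (33*19 + 63*77) / 9216 = 0.594401
kappa = (P_o - P_e) / (1 - P_e)
kappa = (0.6875 - 0.594401) / (1 - 0.594401)
kappa = 0.2295

0.2295


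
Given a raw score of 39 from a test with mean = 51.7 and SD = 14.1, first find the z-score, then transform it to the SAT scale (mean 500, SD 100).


z = (X - mean) / SD = (39 - 51.7) / 14.1
z = -12.7 / 14.1
z = -0.9007
SAT-scale = SAT = 500 + 100z
Carry z at full precision (z = -12.7 / 14.1) into the conversion:
SAT-scale = 500 + 100 * (-12.7 / 14.1) = 500 + -1270 / 14.1
SAT-scale = 500 + -90.0709
SAT-scale = 409.9291

409.9291


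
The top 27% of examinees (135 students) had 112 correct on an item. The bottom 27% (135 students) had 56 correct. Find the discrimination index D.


p_upper = 112/135 = 0.8296
p_lower = 56/135 = 0.4148
D = 0.8296 - 0.4148 = 0.4148

0.4148


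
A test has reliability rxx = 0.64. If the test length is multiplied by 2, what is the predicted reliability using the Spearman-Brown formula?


r_new = (n * rxx) / (1 + (n-1) * rxx)
r_new = (2 * 0.64) / (1 + 1 * 0.64)
r_new = 1.28 / 1.64
r_new = 0.7805

0.7805


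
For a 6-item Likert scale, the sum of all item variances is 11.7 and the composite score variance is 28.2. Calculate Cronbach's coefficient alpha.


alpha = (k/(k-1)) * (1 - sum(si^2)/s_total^2)
= (6/5) * (1 - 11.7/28.2)
alpha = 0.7021

0.7021


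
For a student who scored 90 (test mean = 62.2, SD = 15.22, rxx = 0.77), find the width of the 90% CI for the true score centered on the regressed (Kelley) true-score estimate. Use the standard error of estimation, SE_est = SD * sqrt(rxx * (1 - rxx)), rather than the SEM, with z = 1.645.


True score estimate = 0.77*90 + 0.23*62.2 = 83.606
SE_est = SD * sqrt(rxx * (1 - rxx)) = 15.22 * sqrt(0.77 * 0.23) = 15.22 * sqrt(0.1771) = 6.405071
CI = T_est +/- z * SE_est, so width = 2 * z * SE_est = 2 * 1.645 * 6.405071
Width = 21.0727

21.0727


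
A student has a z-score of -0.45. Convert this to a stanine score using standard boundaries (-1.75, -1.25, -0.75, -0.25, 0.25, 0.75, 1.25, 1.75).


Stanine boundaries: [-1.75, -1.25, -0.75, -0.25, 0.25, 0.75, 1.25, 1.75]
z = -0.45
Check each boundary:
  z >= -1.75 -> could be stanine 2
  z >= -1.25 -> could be stanine 3
  z >= -0.75 -> could be stanine 4
  z < -0.25
  z < 0.25
  z < 0.75
  z < 1.25
  z < 1.75
Highest qualifying boundary gives stanine = 4

4


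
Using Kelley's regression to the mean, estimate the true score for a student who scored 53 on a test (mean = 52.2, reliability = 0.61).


T_est = rxx * X + (1 - rxx) * mean
T_est = 0.61 * 53 + 0.39 * 52.2
T_est = 32.33 + 20.358
T_est = 52.688

52.688


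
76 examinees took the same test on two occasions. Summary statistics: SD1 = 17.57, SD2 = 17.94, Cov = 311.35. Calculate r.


r = cov(X,Y) / (SD_X * SD_Y)
r = 311.35 / (17.57 * 17.94)
r = 311.35 / 315.2058
r = 0.9878

0.9878


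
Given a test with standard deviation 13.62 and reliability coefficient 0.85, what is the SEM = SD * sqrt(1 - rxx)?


SEM = SD * sqrt(1 - rxx)
SEM = 13.62 * sqrt(1 - 0.85)
SEM = 13.62 * sqrt(0.15) = 13.62 * 0.387298
SEM = 5.275

5.275


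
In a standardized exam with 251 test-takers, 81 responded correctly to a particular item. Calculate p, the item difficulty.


Item difficulty p = number correct / total examinees
p = 81 / 251
p = 0.3227

0.3227


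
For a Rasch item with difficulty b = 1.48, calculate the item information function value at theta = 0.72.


P = 1/(1+exp(-(0.72-1.48))) = 0.3186
I = P*(1-P) = 0.3186 * 0.6814
I = 0.2171

0.2171


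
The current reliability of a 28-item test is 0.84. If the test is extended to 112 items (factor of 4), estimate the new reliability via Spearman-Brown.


r_new = (n * rxx) / (1 + (n-1) * rxx)
r_new = (4 * 0.84) / (1 + 3 * 0.84)
r_new = 3.36 / 3.52
r_new = 0.9545

0.9545


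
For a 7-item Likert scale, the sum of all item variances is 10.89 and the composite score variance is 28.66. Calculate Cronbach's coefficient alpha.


alpha = (k/(k-1)) * (1 - sum(si^2)/s_total^2)
= (7/6) * (1 - 10.89/28.66)
alpha = 0.7234

0.7234


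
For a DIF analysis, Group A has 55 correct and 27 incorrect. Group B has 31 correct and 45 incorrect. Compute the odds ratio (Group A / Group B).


Odds_A = 55/27 = 2.037
Odds_B = 31/45 = 0.6889
OR = Odds_A / Odds_B = 2.037 / 0.6889
Exactly, OR = (55 * 45) / (27 * 31) = 2475 / 837
OR = 2.957

2.957


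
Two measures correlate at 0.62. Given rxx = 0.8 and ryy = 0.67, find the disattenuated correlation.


r_corrected = rxy / sqrt(rxx * ryy)
= 0.62 / sqrt(0.8 * 0.67)
= 0.62 / sqrt(0.536)
= 0.62 / 0.73212
r_corrected = 0.8469

0.8469


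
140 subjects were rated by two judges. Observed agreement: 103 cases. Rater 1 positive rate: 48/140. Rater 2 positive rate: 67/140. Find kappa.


P_o = 103/140 = 0.735714
P_e = (48*67 + 92*73) / 19600 = 0.506735
kappa = (P_o - P_e) / (1 - P_e)
kappa = (0.735714 - 0.506735) / (1 - 0.506735)
kappa = 0.4642

0.4642


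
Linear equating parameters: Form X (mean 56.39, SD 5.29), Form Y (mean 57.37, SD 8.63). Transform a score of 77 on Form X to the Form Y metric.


slope = SD_Y / SD_X = 8.63 / 5.29 ~ 1.6314
intercept = mean_Y - slope * mean_X = 57.37 - (8.63 / 5.29) * 56.39 ~ -34.6235
Y = slope * X + intercept. To avoid rounding drift from the rounded slope/intercept, evaluate the equivalent form Y = mean_Y + SD_Y * (X - mean_X) / SD_X at full precision:
Y = 57.37 + 8.63 * (77 - 56.39) / 5.29
Y = 57.37 + 8.63 * 20.61 / 5.29
Y = 57.37 + 177.8643 / 5.29
Y = 57.37 + 33.6227
Y = 90.9927

90.9927


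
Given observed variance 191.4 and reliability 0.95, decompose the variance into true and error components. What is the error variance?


var_true = rxx * var_obs = 0.95 * 191.4 = 181.83
var_error = var_obs - var_true
var_error = 191.4 - 181.83
var_error = 9.57

9.57


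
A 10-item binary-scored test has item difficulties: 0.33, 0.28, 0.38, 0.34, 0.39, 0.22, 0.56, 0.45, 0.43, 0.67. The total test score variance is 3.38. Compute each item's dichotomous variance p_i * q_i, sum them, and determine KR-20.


For each item, compute p_i * q_i:
  Item 1: 0.33 * 0.67 = 0.2211
  Item 2: 0.28 * 0.72 = 0.2016
  Item 3: 0.38 * 0.62 = 0.2356
  Item 4: 0.34 * 0.66 = 0.2244
  Item 5: 0.39 * 0.61 = 0.2379
  Item 6: 0.22 * 0.78 = 0.1716
  Item 7: 0.56 * 0.44 = 0.2464
  Item 8: 0.45 * 0.55 = 0.2475
  Item 9: 0.43 * 0.57 = 0.2451
  Item 10: 0.67 * 0.33 = 0.2211
Sum(p_i * q_i) = 0.2211 + 0.2016 + 0.2356 + 0.2244 + 0.2379 + 0.1716 + 0.2464 + 0.2475 + 0.2451 + 0.2211 = 2.2523
KR-20 = (k/(k-1)) * (1 - Sum(p_i*q_i) / Var_total)
= (10/9) * (1 - 2.2523/3.38)
= 1.1111 * 0.3336
KR-20 = 0.3707

0.3707


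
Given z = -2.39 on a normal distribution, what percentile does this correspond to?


CDF(z) = 0.5 * (1 + erf(z/sqrt(2)))
erf(-1.69) = -0.9832
CDF = 0.0084
Percentile rank = 0.0084 * 100 = 0.84

0.84


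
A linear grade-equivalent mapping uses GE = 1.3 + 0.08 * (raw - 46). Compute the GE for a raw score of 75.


raw - median = 75 - 46 = 29
slope * diff = 0.08 * 29 = 2.32
GE = 1.3 + 2.32
GE = 3.62

3.62


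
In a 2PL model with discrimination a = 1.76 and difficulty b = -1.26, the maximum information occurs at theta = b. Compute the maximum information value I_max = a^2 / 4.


For 2PL, max info at theta = b = -1.26
I_max = a^2 / 4 = 1.76^2 / 4
= 3.0976 / 4
I_max = 0.7744

0.7744


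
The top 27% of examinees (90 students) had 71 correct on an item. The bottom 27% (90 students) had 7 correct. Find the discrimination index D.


p_upper = 71/90 = 0.7889
p_lower = 7/90 = 0.0778
D = 0.7889 - 0.0778 = 0.7111

0.7111


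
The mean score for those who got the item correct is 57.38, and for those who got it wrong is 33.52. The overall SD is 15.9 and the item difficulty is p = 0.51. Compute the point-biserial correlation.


q = 1 - p = 0.49
rpb = ((M1 - M0) / SD) * sqrt(p * q)
rpb = ((57.38 - 33.52) / 15.9) * sqrt(0.51 * 0.49)
rpb = 0.7502

0.7502


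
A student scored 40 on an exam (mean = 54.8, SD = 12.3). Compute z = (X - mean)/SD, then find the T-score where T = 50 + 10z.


z = (X - mean) / SD = (40 - 54.8) / 12.3
z = -14.8 / 12.3
z = -1.2033
T-score = T = 50 + 10z
Carry z at full precision (z = -14.8 / 12.3) into the conversion:
T-score = 50 + 10 * (-14.8 / 12.3) = 50 + -148 / 12.3
T-score = 50 + -12.0325
T-score = 37.9675

37.9675


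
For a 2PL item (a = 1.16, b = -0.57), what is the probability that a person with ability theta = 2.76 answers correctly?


a*(theta - b) = 1.16 * (2.76 - -0.57) = 3.8628
exp(-3.8628) = 0.021
P = 1 / (1 + 0.021)
P = 0.9794

0.9794


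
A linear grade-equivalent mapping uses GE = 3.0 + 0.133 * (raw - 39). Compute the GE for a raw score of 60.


raw - median = 60 - 39 = 21
slope * diff = 0.133 * 21 = 2.793
GE = 3.0 + 2.793
GE = 5.793

5.793


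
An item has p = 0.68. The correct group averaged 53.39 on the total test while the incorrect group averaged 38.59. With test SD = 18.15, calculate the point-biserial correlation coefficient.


q = 1 - p = 0.32
rpb = ((M1 - M0) / SD) * sqrt(p * q)
rpb = ((53.39 - 38.59) / 18.15) * sqrt(0.68 * 0.32)
rpb = 0.3804

0.3804


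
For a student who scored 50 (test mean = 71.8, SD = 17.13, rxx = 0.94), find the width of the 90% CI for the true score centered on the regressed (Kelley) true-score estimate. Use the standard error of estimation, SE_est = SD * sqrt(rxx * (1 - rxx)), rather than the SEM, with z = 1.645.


True score estimate = 0.94*50 + 0.06*71.8 = 51.308
SE_est = SD * sqrt(rxx * (1 - rxx)) = 17.13 * sqrt(0.94 * 0.06) = 17.13 * sqrt(0.0564) = 4.06815
CI = T_est +/- z * SE_est, so width = 2 * z * SE_est = 2 * 1.645 * 4.06815
Width = 13.3842

13.3842


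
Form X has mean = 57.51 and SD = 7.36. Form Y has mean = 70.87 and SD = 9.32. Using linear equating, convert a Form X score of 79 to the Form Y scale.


slope = SD_Y / SD_X = 9.32 / 7.36 ~ 1.2663
intercept = mean_Y - slope * mean_X = 70.87 - (9.32 / 7.36) * 57.51 ~ -1.9552
Y = slope * X + intercept. To avoid rounding drift from the rounded slope/intercept, evaluate the equivalent form Y = mean_Y + SD_Y * (X - mean_X) / SD_X at full precision:
Y = 70.87 + 9.32 * (79 - 57.51) / 7.36
Y = 70.87 + 9.32 * 21.49 / 7.36
Y = 70.87 + 200.2868 / 7.36
Y = 70.87 + 27.2129
Y = 98.0829

98.0829
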